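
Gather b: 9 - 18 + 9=0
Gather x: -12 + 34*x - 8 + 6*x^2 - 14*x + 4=6*x^2 + 20*x - 16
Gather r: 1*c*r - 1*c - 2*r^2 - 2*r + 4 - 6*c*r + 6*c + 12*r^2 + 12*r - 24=5*c + 10*r^2 + r*(10 - 5*c) - 20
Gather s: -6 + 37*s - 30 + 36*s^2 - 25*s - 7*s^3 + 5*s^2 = -7*s^3 + 41*s^2 + 12*s - 36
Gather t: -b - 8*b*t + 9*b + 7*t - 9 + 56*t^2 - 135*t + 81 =8*b + 56*t^2 + t*(-8*b - 128) + 72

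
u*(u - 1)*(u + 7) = u^3 + 6*u^2 - 7*u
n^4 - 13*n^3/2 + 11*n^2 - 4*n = n*(n - 4)*(n - 2)*(n - 1/2)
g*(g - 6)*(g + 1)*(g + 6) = g^4 + g^3 - 36*g^2 - 36*g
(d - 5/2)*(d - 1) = d^2 - 7*d/2 + 5/2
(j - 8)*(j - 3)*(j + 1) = j^3 - 10*j^2 + 13*j + 24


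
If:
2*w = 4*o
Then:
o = w/2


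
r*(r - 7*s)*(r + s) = r^3 - 6*r^2*s - 7*r*s^2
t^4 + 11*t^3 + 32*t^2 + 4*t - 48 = (t - 1)*(t + 2)*(t + 4)*(t + 6)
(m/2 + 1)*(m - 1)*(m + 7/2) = m^3/2 + 9*m^2/4 + 3*m/4 - 7/2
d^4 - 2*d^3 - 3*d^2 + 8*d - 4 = (d - 2)*(d - 1)^2*(d + 2)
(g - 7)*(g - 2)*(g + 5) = g^3 - 4*g^2 - 31*g + 70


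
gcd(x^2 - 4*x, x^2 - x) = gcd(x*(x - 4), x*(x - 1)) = x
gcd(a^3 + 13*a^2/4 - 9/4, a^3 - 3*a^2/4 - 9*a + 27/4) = a^2 + 9*a/4 - 9/4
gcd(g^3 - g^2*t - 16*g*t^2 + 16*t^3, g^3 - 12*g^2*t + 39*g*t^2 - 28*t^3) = g^2 - 5*g*t + 4*t^2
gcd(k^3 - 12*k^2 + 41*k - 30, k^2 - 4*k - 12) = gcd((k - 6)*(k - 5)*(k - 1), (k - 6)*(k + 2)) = k - 6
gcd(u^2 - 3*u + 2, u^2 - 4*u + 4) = u - 2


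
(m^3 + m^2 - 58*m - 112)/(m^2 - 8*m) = m + 9 + 14/m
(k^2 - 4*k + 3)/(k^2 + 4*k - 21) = (k - 1)/(k + 7)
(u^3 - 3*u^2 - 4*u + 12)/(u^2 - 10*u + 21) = (u^2 - 4)/(u - 7)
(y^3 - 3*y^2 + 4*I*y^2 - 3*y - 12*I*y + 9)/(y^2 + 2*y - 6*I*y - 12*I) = (y^3 + y^2*(-3 + 4*I) + y*(-3 - 12*I) + 9)/(y^2 + y*(2 - 6*I) - 12*I)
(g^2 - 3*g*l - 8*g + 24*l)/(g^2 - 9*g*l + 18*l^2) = (g - 8)/(g - 6*l)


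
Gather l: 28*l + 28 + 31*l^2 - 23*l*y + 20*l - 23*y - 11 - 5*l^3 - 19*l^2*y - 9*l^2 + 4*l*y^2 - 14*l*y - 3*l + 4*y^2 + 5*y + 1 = -5*l^3 + l^2*(22 - 19*y) + l*(4*y^2 - 37*y + 45) + 4*y^2 - 18*y + 18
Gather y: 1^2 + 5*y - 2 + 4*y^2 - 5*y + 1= 4*y^2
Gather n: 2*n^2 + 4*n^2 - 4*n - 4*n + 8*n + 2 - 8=6*n^2 - 6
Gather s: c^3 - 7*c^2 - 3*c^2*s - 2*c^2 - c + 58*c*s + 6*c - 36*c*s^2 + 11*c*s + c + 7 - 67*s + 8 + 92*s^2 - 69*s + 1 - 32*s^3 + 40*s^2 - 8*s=c^3 - 9*c^2 + 6*c - 32*s^3 + s^2*(132 - 36*c) + s*(-3*c^2 + 69*c - 144) + 16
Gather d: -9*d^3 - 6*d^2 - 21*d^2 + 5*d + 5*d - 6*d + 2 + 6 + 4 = -9*d^3 - 27*d^2 + 4*d + 12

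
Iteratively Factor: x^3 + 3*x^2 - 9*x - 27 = (x + 3)*(x^2 - 9) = (x + 3)^2*(x - 3)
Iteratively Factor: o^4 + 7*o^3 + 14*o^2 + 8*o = (o + 4)*(o^3 + 3*o^2 + 2*o) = o*(o + 4)*(o^2 + 3*o + 2) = o*(o + 2)*(o + 4)*(o + 1)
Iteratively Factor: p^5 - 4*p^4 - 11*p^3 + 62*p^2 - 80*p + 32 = (p - 2)*(p^4 - 2*p^3 - 15*p^2 + 32*p - 16) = (p - 2)*(p - 1)*(p^3 - p^2 - 16*p + 16) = (p - 2)*(p - 1)^2*(p^2 - 16) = (p - 4)*(p - 2)*(p - 1)^2*(p + 4)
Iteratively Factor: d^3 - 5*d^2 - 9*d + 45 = (d - 3)*(d^2 - 2*d - 15) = (d - 3)*(d + 3)*(d - 5)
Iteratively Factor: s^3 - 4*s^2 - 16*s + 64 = (s - 4)*(s^2 - 16) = (s - 4)^2*(s + 4)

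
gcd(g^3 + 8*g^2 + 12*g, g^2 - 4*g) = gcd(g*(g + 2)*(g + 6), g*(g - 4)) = g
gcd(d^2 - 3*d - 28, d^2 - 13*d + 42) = d - 7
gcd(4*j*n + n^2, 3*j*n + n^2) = n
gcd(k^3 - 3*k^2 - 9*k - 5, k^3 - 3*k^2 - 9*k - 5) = k^3 - 3*k^2 - 9*k - 5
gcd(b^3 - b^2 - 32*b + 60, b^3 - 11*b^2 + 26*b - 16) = b - 2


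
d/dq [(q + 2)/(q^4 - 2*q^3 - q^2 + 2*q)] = (q*(q^3 - 2*q^2 - q + 2) - 2*(q + 2)*(2*q^3 - 3*q^2 - q + 1))/(q^2*(q^3 - 2*q^2 - q + 2)^2)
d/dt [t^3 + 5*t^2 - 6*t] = 3*t^2 + 10*t - 6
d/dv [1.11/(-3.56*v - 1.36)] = 3.9516/(3.56*v + 1.36)^2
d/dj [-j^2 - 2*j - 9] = -2*j - 2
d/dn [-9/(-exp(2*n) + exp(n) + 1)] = (9 - 18*exp(n))*exp(n)/(-exp(2*n) + exp(n) + 1)^2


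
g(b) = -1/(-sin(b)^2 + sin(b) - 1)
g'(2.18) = 0.50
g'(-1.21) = 0.13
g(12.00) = 0.55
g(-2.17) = 0.40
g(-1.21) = 0.36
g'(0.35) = 0.49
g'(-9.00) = -0.66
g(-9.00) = 0.63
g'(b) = -(2*sin(b)*cos(b) - cos(b))/(-sin(b)^2 + sin(b) - 1)^2 = (1 - 2*sin(b))*cos(b)/(sin(b)^2 - sin(b) + 1)^2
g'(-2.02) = -0.17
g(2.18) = 1.17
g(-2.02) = 0.37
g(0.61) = 1.32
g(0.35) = 1.29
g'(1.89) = 0.31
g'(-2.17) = -0.24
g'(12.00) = 0.53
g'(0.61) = -0.21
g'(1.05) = -0.47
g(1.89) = 1.05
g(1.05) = 1.13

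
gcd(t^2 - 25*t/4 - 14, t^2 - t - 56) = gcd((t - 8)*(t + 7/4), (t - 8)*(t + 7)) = t - 8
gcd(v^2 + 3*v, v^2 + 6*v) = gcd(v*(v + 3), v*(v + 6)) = v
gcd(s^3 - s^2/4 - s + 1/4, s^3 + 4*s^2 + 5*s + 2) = s + 1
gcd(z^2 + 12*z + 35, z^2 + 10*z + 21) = z + 7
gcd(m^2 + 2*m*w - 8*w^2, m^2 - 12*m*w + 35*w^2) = 1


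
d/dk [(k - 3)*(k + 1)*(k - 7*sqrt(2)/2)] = 3*k^2 - 7*sqrt(2)*k - 4*k - 3 + 7*sqrt(2)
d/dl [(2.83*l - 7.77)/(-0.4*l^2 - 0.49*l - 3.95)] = (1.132*l^2 - 6.216*l - 14.9858)/(0.16*l^4 + 0.392*l^3 + 3.4001*l^2 + 3.871*l + 15.6025)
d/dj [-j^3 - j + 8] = -3*j^2 - 1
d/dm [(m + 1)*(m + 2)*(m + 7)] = 3*m^2 + 20*m + 23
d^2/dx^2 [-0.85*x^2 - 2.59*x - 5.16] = -1.70000000000000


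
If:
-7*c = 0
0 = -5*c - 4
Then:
No Solution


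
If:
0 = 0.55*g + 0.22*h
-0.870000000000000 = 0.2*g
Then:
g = -4.35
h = 10.88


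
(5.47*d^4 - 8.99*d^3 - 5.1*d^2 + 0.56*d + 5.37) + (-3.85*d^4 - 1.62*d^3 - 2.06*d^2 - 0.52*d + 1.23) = 1.62*d^4 - 10.61*d^3 - 7.16*d^2 + 0.04*d + 6.6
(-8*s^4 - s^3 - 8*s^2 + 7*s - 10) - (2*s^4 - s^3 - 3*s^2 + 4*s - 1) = -10*s^4 - 5*s^2 + 3*s - 9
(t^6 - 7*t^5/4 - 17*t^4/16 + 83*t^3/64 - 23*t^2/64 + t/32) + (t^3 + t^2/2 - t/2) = t^6 - 7*t^5/4 - 17*t^4/16 + 147*t^3/64 + 9*t^2/64 - 15*t/32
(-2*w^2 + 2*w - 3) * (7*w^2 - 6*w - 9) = -14*w^4 + 26*w^3 - 15*w^2 + 27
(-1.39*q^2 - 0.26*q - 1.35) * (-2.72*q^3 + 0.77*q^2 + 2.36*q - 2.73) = 3.7808*q^5 - 0.3631*q^4 + 0.191400000000001*q^3 + 2.1416*q^2 - 2.4762*q + 3.6855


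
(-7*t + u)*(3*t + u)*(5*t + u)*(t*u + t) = -105*t^4*u - 105*t^4 - 41*t^3*u^2 - 41*t^3*u + t^2*u^3 + t^2*u^2 + t*u^4 + t*u^3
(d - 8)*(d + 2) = d^2 - 6*d - 16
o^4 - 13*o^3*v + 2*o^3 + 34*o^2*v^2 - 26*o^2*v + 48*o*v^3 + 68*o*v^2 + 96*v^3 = (o + 2)*(o - 8*v)*(o - 6*v)*(o + v)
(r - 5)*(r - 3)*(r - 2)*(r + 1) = r^4 - 9*r^3 + 21*r^2 + r - 30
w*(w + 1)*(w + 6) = w^3 + 7*w^2 + 6*w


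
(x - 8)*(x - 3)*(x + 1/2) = x^3 - 21*x^2/2 + 37*x/2 + 12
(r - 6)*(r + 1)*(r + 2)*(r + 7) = r^4 + 4*r^3 - 37*r^2 - 124*r - 84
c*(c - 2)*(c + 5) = c^3 + 3*c^2 - 10*c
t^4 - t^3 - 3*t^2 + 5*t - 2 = (t - 1)^3*(t + 2)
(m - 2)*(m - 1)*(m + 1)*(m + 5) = m^4 + 3*m^3 - 11*m^2 - 3*m + 10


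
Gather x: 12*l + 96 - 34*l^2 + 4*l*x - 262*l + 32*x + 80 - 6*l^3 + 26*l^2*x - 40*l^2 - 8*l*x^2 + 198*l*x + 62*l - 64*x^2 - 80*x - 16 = -6*l^3 - 74*l^2 - 188*l + x^2*(-8*l - 64) + x*(26*l^2 + 202*l - 48) + 160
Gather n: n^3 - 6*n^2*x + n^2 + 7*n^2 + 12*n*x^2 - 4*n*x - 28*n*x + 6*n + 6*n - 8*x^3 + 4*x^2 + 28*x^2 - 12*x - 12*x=n^3 + n^2*(8 - 6*x) + n*(12*x^2 - 32*x + 12) - 8*x^3 + 32*x^2 - 24*x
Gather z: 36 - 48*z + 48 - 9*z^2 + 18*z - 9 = -9*z^2 - 30*z + 75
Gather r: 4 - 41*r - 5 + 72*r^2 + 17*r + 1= 72*r^2 - 24*r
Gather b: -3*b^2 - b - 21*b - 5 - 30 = -3*b^2 - 22*b - 35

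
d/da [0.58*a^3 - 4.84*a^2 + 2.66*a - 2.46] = 1.74*a^2 - 9.68*a + 2.66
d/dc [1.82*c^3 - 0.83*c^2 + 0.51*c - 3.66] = 5.46*c^2 - 1.66*c + 0.51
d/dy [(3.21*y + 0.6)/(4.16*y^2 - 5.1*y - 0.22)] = (-13.3536*y^2 - 4.992*y + 2.3538)/(17.3056*y^4 - 42.432*y^3 + 24.1796*y^2 + 2.244*y + 0.0484)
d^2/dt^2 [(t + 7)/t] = 14/t^3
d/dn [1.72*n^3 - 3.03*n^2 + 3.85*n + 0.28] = 5.16*n^2 - 6.06*n + 3.85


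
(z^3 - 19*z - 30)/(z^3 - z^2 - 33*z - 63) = (z^2 - 3*z - 10)/(z^2 - 4*z - 21)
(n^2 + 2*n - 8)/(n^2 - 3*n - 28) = (n - 2)/(n - 7)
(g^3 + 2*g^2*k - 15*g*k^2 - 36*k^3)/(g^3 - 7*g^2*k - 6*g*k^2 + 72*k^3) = (g + 3*k)/(g - 6*k)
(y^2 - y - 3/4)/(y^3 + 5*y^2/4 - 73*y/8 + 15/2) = 2*(2*y + 1)/(4*y^2 + 11*y - 20)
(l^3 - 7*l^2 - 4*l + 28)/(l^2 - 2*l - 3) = (-l^3 + 7*l^2 + 4*l - 28)/(-l^2 + 2*l + 3)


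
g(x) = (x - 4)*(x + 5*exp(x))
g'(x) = x + (x - 4)*(5*exp(x) + 1) + 5*exp(x)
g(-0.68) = -8.67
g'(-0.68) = -14.68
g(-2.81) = 17.09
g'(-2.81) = -11.37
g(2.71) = -100.43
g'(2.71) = -20.37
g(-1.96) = 7.48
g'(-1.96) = -11.41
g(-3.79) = 28.64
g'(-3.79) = -12.35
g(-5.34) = 49.65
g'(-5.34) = -14.88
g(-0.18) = -16.70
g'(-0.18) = -17.64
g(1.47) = -58.74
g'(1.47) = -34.33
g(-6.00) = 59.88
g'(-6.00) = -16.11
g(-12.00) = 192.00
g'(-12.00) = -28.00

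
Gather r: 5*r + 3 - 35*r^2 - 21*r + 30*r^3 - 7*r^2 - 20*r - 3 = 30*r^3 - 42*r^2 - 36*r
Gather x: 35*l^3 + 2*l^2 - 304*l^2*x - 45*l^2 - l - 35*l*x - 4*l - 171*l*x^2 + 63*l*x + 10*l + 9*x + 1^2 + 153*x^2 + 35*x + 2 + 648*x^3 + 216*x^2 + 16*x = 35*l^3 - 43*l^2 + 5*l + 648*x^3 + x^2*(369 - 171*l) + x*(-304*l^2 + 28*l + 60) + 3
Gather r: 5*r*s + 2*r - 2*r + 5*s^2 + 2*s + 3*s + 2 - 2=5*r*s + 5*s^2 + 5*s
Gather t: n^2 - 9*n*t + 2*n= n^2 - 9*n*t + 2*n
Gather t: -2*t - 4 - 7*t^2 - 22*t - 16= -7*t^2 - 24*t - 20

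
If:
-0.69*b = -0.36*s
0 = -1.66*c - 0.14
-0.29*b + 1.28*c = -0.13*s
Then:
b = -2.64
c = -0.08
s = -5.07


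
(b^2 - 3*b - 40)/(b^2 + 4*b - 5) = (b - 8)/(b - 1)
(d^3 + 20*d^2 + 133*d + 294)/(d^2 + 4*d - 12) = (d^2 + 14*d + 49)/(d - 2)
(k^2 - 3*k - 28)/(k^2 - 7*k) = (k + 4)/k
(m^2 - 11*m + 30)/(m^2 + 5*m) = (m^2 - 11*m + 30)/(m*(m + 5))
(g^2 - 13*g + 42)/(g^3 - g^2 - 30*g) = (g - 7)/(g*(g + 5))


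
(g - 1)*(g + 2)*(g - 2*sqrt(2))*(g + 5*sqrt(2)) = g^4 + g^3 + 3*sqrt(2)*g^3 - 22*g^2 + 3*sqrt(2)*g^2 - 20*g - 6*sqrt(2)*g + 40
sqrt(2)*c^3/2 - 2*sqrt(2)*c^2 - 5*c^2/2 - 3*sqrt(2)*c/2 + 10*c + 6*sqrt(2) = (c - 4)*(c - 3*sqrt(2))*(sqrt(2)*c/2 + 1/2)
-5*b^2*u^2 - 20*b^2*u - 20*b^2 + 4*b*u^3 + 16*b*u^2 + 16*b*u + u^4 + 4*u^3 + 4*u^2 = (-b + u)*(5*b + u)*(u + 2)^2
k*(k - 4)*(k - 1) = k^3 - 5*k^2 + 4*k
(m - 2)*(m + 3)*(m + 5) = m^3 + 6*m^2 - m - 30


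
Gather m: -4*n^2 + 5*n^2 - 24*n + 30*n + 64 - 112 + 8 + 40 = n^2 + 6*n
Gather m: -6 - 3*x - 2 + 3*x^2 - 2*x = 3*x^2 - 5*x - 8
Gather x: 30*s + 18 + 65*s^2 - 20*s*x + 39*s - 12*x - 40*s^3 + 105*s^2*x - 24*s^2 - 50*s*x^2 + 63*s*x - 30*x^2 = -40*s^3 + 41*s^2 + 69*s + x^2*(-50*s - 30) + x*(105*s^2 + 43*s - 12) + 18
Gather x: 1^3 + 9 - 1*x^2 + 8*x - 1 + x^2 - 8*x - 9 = 0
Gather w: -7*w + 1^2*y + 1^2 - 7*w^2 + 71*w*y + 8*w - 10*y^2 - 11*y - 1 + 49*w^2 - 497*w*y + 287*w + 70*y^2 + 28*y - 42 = 42*w^2 + w*(288 - 426*y) + 60*y^2 + 18*y - 42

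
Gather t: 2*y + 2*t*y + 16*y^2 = 2*t*y + 16*y^2 + 2*y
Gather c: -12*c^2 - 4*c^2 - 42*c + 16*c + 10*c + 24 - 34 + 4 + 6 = -16*c^2 - 16*c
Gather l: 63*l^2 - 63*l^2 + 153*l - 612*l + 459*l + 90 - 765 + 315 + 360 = 0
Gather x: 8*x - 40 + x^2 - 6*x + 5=x^2 + 2*x - 35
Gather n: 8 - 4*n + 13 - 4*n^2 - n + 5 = -4*n^2 - 5*n + 26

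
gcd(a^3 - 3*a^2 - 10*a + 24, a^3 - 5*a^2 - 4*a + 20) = a - 2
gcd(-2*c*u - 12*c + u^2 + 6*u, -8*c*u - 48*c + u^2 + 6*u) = u + 6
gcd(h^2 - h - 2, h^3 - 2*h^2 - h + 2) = h^2 - h - 2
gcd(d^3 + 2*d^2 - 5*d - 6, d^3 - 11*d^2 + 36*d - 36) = d - 2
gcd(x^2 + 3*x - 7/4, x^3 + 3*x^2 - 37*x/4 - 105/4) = x + 7/2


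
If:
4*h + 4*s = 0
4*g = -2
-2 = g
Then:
No Solution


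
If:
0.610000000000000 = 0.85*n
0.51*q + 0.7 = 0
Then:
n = 0.72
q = -1.37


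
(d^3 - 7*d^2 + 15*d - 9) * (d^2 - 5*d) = d^5 - 12*d^4 + 50*d^3 - 84*d^2 + 45*d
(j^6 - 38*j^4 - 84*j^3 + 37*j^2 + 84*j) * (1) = j^6 - 38*j^4 - 84*j^3 + 37*j^2 + 84*j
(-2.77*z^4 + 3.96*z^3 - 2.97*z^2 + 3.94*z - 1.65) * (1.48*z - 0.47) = -4.0996*z^5 + 7.1627*z^4 - 6.2568*z^3 + 7.2271*z^2 - 4.2938*z + 0.7755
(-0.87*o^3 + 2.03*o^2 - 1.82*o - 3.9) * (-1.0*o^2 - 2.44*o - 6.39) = 0.87*o^5 + 0.0928*o^4 + 2.4261*o^3 - 4.6309*o^2 + 21.1458*o + 24.921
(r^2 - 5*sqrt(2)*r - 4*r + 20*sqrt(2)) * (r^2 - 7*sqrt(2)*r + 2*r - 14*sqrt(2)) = r^4 - 12*sqrt(2)*r^3 - 2*r^3 + 24*sqrt(2)*r^2 + 62*r^2 - 140*r + 96*sqrt(2)*r - 560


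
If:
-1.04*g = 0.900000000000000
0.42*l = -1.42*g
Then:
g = -0.87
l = 2.93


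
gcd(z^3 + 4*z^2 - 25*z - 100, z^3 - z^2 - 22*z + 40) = z + 5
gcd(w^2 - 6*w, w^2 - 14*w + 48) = w - 6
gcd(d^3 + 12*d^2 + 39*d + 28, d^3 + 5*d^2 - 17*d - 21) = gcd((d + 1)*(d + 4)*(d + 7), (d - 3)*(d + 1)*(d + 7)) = d^2 + 8*d + 7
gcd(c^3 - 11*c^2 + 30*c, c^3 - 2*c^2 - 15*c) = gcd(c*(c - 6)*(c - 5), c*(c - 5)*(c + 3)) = c^2 - 5*c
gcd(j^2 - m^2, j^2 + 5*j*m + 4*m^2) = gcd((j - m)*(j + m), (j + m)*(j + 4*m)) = j + m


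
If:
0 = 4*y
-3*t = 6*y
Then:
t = 0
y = 0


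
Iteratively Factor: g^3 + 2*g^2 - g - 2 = (g - 1)*(g^2 + 3*g + 2) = (g - 1)*(g + 2)*(g + 1)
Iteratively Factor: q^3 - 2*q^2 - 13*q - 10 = (q + 2)*(q^2 - 4*q - 5) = (q - 5)*(q + 2)*(q + 1)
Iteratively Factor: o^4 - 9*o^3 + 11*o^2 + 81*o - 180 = (o - 4)*(o^3 - 5*o^2 - 9*o + 45) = (o - 5)*(o - 4)*(o^2 - 9) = (o - 5)*(o - 4)*(o + 3)*(o - 3)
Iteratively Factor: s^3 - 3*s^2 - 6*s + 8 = (s + 2)*(s^2 - 5*s + 4) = (s - 4)*(s + 2)*(s - 1)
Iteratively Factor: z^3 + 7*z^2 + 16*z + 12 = (z + 2)*(z^2 + 5*z + 6) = (z + 2)*(z + 3)*(z + 2)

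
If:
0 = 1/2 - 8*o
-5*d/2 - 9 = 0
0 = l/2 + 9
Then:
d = -18/5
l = -18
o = 1/16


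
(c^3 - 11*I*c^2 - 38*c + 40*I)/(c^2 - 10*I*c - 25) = (c^2 - 6*I*c - 8)/(c - 5*I)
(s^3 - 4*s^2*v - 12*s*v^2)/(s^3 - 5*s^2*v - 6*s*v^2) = (s + 2*v)/(s + v)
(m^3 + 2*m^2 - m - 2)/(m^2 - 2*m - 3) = (m^2 + m - 2)/(m - 3)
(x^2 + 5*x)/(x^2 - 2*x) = (x + 5)/(x - 2)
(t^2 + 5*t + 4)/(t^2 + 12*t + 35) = (t^2 + 5*t + 4)/(t^2 + 12*t + 35)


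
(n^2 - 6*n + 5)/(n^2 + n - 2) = (n - 5)/(n + 2)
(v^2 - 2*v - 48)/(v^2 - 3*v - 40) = (v + 6)/(v + 5)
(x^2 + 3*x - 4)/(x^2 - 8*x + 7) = (x + 4)/(x - 7)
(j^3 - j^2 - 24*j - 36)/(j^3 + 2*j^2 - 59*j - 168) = (j^2 - 4*j - 12)/(j^2 - j - 56)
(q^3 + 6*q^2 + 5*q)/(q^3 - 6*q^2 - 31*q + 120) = q*(q + 1)/(q^2 - 11*q + 24)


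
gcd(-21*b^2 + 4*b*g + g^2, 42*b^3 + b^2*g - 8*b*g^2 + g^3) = 3*b - g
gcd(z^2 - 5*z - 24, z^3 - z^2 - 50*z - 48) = z - 8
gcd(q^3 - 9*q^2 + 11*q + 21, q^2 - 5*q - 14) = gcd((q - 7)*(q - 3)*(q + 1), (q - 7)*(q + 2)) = q - 7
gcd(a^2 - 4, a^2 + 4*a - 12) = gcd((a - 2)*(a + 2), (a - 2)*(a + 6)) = a - 2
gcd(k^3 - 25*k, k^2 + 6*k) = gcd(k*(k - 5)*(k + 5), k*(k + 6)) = k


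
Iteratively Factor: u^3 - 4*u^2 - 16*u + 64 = (u - 4)*(u^2 - 16) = (u - 4)*(u + 4)*(u - 4)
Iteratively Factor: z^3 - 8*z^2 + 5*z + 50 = (z + 2)*(z^2 - 10*z + 25) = (z - 5)*(z + 2)*(z - 5)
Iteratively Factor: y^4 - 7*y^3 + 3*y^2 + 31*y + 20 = (y - 5)*(y^3 - 2*y^2 - 7*y - 4) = (y - 5)*(y + 1)*(y^2 - 3*y - 4) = (y - 5)*(y + 1)^2*(y - 4)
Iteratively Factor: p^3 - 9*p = (p - 3)*(p^2 + 3*p) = (p - 3)*(p + 3)*(p)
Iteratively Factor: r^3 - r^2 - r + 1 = (r - 1)*(r^2 - 1) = (r - 1)*(r + 1)*(r - 1)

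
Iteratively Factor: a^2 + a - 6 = (a + 3)*(a - 2)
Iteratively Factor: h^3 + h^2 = (h + 1)*(h^2) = h*(h + 1)*(h)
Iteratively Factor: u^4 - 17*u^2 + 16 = (u - 1)*(u^3 + u^2 - 16*u - 16) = (u - 1)*(u + 4)*(u^2 - 3*u - 4) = (u - 4)*(u - 1)*(u + 4)*(u + 1)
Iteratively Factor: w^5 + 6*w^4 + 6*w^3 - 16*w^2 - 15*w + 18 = (w - 1)*(w^4 + 7*w^3 + 13*w^2 - 3*w - 18) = (w - 1)*(w + 2)*(w^3 + 5*w^2 + 3*w - 9) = (w - 1)^2*(w + 2)*(w^2 + 6*w + 9) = (w - 1)^2*(w + 2)*(w + 3)*(w + 3)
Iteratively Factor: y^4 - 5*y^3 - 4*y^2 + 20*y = (y - 2)*(y^3 - 3*y^2 - 10*y) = (y - 5)*(y - 2)*(y^2 + 2*y) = y*(y - 5)*(y - 2)*(y + 2)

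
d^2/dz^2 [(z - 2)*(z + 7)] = 2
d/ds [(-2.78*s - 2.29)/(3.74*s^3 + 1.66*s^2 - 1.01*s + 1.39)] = (20.7944*s^3 + 30.3086*s^2 + 7.6028*s - 6.1771)/(13.9876*s^6 + 12.4168*s^5 - 4.7992*s^4 + 7.044*s^3 + 5.6349*s^2 - 2.8078*s + 1.9321)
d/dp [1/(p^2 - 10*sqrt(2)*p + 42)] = 2*(-p + 5*sqrt(2))/(p^2 - 10*sqrt(2)*p + 42)^2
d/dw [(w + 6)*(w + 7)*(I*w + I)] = I*(3*w^2 + 28*w + 55)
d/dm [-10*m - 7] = -10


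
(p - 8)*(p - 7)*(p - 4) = p^3 - 19*p^2 + 116*p - 224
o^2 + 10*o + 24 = (o + 4)*(o + 6)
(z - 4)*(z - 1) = z^2 - 5*z + 4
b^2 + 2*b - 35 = (b - 5)*(b + 7)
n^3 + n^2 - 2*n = n*(n - 1)*(n + 2)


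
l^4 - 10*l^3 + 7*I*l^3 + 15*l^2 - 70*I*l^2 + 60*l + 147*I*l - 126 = (l - 7)*(l - 3)*(l + I)*(l + 6*I)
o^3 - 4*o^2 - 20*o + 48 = (o - 6)*(o - 2)*(o + 4)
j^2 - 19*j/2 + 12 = (j - 8)*(j - 3/2)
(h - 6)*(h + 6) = h^2 - 36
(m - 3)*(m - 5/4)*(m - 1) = m^3 - 21*m^2/4 + 8*m - 15/4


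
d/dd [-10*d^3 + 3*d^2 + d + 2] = -30*d^2 + 6*d + 1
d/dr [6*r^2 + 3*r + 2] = 12*r + 3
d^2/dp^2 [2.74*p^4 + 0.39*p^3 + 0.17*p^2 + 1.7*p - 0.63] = 32.88*p^2 + 2.34*p + 0.34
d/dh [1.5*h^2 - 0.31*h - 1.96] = 3.0*h - 0.31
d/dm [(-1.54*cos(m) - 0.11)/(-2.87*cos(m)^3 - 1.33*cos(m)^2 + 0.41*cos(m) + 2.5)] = (8.8396*cos(m)^3 + 2.9953*cos(m)^2 + 0.2926*cos(m) + 3.8049)*sin(m)/(8.2369*cos(m)^6 + 7.6342*cos(m)^5 - 0.5845*cos(m)^4 - 15.4406*cos(m)^3 - 6.4819*cos(m)^2 + 2.05*cos(m) + 6.25)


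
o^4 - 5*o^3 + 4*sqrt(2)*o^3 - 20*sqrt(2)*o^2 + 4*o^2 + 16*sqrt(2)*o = o*(o - 4)*(o - 1)*(o + 4*sqrt(2))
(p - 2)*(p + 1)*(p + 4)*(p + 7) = p^4 + 10*p^3 + 15*p^2 - 50*p - 56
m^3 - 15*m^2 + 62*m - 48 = (m - 8)*(m - 6)*(m - 1)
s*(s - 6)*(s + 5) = s^3 - s^2 - 30*s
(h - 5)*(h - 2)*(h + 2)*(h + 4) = h^4 - h^3 - 24*h^2 + 4*h + 80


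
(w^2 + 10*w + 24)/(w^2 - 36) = (w + 4)/(w - 6)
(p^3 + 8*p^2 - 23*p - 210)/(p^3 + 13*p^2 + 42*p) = (p - 5)/p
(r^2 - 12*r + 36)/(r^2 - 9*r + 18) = (r - 6)/(r - 3)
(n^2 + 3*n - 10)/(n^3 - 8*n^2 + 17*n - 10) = (n + 5)/(n^2 - 6*n + 5)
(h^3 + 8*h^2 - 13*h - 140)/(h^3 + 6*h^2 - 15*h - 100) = (h + 7)/(h + 5)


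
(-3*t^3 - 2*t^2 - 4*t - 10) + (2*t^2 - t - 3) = -3*t^3 - 5*t - 13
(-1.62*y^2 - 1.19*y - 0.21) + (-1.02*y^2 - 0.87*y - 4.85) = -2.64*y^2 - 2.06*y - 5.06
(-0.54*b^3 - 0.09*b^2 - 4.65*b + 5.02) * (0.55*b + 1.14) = -0.297*b^4 - 0.6651*b^3 - 2.6601*b^2 - 2.54*b + 5.7228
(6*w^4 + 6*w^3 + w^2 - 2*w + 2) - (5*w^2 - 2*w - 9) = 6*w^4 + 6*w^3 - 4*w^2 + 11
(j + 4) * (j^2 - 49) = j^3 + 4*j^2 - 49*j - 196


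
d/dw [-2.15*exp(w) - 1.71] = -2.15*exp(w)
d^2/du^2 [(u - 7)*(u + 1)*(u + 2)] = 6*u - 8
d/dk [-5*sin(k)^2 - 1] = -5*sin(2*k)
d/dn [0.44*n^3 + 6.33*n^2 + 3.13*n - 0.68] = 1.32*n^2 + 12.66*n + 3.13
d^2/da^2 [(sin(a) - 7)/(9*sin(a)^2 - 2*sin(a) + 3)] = (-81*sin(a)^5 + 2250*sin(a)^4 - 54*sin(a)^3 - 4136*sin(a)^2 + 627*sin(a) + 334)/(9*sin(a)^2 - 2*sin(a) + 3)^3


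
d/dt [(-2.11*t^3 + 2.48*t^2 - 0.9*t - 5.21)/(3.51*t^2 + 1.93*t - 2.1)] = (-7.4061*t^4 - 8.1446*t^3 + 21.2384*t^2 + 26.1582*t + 11.9453)/(12.3201*t^4 + 13.5486*t^3 - 11.0171*t^2 - 8.106*t + 4.41)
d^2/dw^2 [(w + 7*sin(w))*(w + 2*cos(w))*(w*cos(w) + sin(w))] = -w^3*cos(w) - 7*w^2*sin(w) - 14*w^2*sin(2*w) - 4*w^2*cos(2*w) - 7*w*sin(w)/2 - 12*w*sin(2*w) - 63*w*sin(3*w)/2 + 10*w*cos(w) + 42*w*cos(2*w) + 2*sin(w) + 21*sin(2*w) + 7*cos(w)/2 + 6*cos(2*w) + 105*cos(3*w)/2 + 2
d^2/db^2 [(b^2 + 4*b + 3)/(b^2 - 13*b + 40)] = 2*(17*b^3 - 111*b^2 - 597*b + 4067)/(b^6 - 39*b^5 + 627*b^4 - 5317*b^3 + 25080*b^2 - 62400*b + 64000)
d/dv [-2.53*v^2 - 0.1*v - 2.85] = -5.06*v - 0.1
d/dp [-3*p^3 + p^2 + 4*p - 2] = -9*p^2 + 2*p + 4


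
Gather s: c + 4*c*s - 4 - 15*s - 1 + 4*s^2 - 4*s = c + 4*s^2 + s*(4*c - 19) - 5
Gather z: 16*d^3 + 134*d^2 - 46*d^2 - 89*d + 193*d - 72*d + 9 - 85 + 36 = 16*d^3 + 88*d^2 + 32*d - 40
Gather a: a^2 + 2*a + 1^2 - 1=a^2 + 2*a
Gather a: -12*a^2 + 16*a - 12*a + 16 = -12*a^2 + 4*a + 16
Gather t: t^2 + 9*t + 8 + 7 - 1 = t^2 + 9*t + 14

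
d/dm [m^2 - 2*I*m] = 2*m - 2*I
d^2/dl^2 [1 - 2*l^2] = -4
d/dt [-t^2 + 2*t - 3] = 2 - 2*t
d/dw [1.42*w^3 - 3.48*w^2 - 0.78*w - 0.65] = 4.26*w^2 - 6.96*w - 0.78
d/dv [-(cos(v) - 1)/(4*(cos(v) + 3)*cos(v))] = (-sin(v) + 3*sin(v)/cos(v)^2 + 2*tan(v))/(4*(cos(v) + 3)^2)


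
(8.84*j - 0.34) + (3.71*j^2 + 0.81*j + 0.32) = 3.71*j^2 + 9.65*j - 0.02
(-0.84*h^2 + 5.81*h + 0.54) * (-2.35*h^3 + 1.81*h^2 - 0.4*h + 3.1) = 1.974*h^5 - 15.1739*h^4 + 9.5831*h^3 - 3.9506*h^2 + 17.795*h + 1.674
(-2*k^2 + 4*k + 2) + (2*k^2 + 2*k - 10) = 6*k - 8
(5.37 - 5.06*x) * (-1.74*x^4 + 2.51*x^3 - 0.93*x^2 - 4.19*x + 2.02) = 8.8044*x^5 - 22.0444*x^4 + 18.1845*x^3 + 16.2073*x^2 - 32.7215*x + 10.8474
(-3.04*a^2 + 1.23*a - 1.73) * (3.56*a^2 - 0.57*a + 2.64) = -10.8224*a^4 + 6.1116*a^3 - 14.8855*a^2 + 4.2333*a - 4.5672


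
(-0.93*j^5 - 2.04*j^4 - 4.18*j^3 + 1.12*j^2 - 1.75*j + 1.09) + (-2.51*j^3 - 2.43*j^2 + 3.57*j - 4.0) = -0.93*j^5 - 2.04*j^4 - 6.69*j^3 - 1.31*j^2 + 1.82*j - 2.91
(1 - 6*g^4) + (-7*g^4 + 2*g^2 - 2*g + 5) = -13*g^4 + 2*g^2 - 2*g + 6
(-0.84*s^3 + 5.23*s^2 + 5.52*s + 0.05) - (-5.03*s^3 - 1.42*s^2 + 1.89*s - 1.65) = 4.19*s^3 + 6.65*s^2 + 3.63*s + 1.7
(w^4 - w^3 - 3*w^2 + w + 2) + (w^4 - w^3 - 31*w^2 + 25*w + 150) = 2*w^4 - 2*w^3 - 34*w^2 + 26*w + 152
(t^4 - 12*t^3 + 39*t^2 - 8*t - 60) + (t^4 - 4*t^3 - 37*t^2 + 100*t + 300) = 2*t^4 - 16*t^3 + 2*t^2 + 92*t + 240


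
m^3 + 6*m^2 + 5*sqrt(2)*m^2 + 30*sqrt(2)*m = m*(m + 6)*(m + 5*sqrt(2))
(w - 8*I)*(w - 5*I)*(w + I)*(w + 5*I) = w^4 - 7*I*w^3 + 33*w^2 - 175*I*w + 200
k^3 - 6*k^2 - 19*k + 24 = (k - 8)*(k - 1)*(k + 3)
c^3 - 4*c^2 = c^2*(c - 4)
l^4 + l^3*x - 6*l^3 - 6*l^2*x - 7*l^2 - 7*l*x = l*(l - 7)*(l + 1)*(l + x)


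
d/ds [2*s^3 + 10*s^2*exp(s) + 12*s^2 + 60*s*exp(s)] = 10*s^2*exp(s) + 6*s^2 + 80*s*exp(s) + 24*s + 60*exp(s)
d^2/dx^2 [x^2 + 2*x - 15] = 2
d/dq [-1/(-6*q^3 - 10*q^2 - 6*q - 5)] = 2*(-9*q^2 - 10*q - 3)/(6*q^3 + 10*q^2 + 6*q + 5)^2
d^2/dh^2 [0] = 0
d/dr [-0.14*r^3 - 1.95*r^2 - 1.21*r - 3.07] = -0.42*r^2 - 3.9*r - 1.21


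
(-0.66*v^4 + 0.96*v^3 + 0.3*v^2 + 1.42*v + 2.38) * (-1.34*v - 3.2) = 0.8844*v^5 + 0.8256*v^4 - 3.474*v^3 - 2.8628*v^2 - 7.7332*v - 7.616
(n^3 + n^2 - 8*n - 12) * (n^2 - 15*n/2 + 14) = n^5 - 13*n^4/2 - 3*n^3/2 + 62*n^2 - 22*n - 168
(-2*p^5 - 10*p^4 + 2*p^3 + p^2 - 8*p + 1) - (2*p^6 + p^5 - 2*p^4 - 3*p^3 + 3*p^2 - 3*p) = -2*p^6 - 3*p^5 - 8*p^4 + 5*p^3 - 2*p^2 - 5*p + 1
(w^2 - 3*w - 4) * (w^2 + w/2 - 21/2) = w^4 - 5*w^3/2 - 16*w^2 + 59*w/2 + 42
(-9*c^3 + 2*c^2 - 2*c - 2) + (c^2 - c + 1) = -9*c^3 + 3*c^2 - 3*c - 1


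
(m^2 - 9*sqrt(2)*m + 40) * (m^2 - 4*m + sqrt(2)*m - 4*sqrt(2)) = m^4 - 8*sqrt(2)*m^3 - 4*m^3 + 22*m^2 + 32*sqrt(2)*m^2 - 88*m + 40*sqrt(2)*m - 160*sqrt(2)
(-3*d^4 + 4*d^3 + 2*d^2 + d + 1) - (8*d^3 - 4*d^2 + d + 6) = -3*d^4 - 4*d^3 + 6*d^2 - 5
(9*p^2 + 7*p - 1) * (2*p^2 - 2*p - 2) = 18*p^4 - 4*p^3 - 34*p^2 - 12*p + 2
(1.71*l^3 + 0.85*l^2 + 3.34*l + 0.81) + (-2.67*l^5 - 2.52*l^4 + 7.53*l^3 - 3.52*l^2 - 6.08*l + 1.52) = -2.67*l^5 - 2.52*l^4 + 9.24*l^3 - 2.67*l^2 - 2.74*l + 2.33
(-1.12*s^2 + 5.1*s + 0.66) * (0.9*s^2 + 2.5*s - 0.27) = -1.008*s^4 + 1.79*s^3 + 13.6464*s^2 + 0.273*s - 0.1782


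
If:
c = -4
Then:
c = -4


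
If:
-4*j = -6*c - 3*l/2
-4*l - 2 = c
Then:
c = -4*l - 2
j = -45*l/8 - 3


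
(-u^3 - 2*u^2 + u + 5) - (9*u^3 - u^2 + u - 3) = -10*u^3 - u^2 + 8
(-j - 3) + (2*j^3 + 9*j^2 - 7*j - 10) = 2*j^3 + 9*j^2 - 8*j - 13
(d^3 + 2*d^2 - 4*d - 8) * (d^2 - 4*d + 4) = d^5 - 2*d^4 - 8*d^3 + 16*d^2 + 16*d - 32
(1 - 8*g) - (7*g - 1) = 2 - 15*g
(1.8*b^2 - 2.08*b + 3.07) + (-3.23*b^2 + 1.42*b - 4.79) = -1.43*b^2 - 0.66*b - 1.72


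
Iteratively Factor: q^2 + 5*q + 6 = (q + 2)*(q + 3)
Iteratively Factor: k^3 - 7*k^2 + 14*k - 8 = (k - 2)*(k^2 - 5*k + 4) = (k - 4)*(k - 2)*(k - 1)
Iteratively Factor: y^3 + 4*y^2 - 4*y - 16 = (y + 2)*(y^2 + 2*y - 8) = (y + 2)*(y + 4)*(y - 2)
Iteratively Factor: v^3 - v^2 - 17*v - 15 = (v + 1)*(v^2 - 2*v - 15) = (v - 5)*(v + 1)*(v + 3)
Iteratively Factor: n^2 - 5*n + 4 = (n - 1)*(n - 4)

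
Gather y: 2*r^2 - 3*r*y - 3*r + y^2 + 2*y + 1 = 2*r^2 - 3*r + y^2 + y*(2 - 3*r) + 1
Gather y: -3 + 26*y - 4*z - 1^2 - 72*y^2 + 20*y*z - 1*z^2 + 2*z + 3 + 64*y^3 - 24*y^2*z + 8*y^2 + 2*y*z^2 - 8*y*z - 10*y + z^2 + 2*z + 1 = 64*y^3 + y^2*(-24*z - 64) + y*(2*z^2 + 12*z + 16)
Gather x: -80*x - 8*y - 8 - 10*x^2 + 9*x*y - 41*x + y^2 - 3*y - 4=-10*x^2 + x*(9*y - 121) + y^2 - 11*y - 12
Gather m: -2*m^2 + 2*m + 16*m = -2*m^2 + 18*m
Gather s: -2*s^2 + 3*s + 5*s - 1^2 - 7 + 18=-2*s^2 + 8*s + 10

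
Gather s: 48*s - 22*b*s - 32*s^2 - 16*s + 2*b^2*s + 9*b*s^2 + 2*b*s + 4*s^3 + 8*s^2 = 4*s^3 + s^2*(9*b - 24) + s*(2*b^2 - 20*b + 32)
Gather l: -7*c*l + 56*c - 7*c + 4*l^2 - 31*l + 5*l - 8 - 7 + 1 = 49*c + 4*l^2 + l*(-7*c - 26) - 14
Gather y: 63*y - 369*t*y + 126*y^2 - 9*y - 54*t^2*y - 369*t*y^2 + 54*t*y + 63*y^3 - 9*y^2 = 63*y^3 + y^2*(117 - 369*t) + y*(-54*t^2 - 315*t + 54)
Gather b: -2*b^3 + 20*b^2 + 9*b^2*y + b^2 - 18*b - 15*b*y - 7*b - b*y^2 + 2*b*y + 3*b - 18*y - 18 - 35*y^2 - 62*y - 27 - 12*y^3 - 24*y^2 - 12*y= -2*b^3 + b^2*(9*y + 21) + b*(-y^2 - 13*y - 22) - 12*y^3 - 59*y^2 - 92*y - 45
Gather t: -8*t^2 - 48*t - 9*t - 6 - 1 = -8*t^2 - 57*t - 7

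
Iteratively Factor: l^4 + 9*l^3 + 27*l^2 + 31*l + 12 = (l + 3)*(l^3 + 6*l^2 + 9*l + 4) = (l + 1)*(l + 3)*(l^2 + 5*l + 4) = (l + 1)^2*(l + 3)*(l + 4)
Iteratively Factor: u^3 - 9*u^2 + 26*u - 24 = (u - 4)*(u^2 - 5*u + 6) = (u - 4)*(u - 2)*(u - 3)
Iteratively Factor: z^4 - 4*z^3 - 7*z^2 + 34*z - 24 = (z - 2)*(z^3 - 2*z^2 - 11*z + 12) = (z - 2)*(z + 3)*(z^2 - 5*z + 4) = (z - 4)*(z - 2)*(z + 3)*(z - 1)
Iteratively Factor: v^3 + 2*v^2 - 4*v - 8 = (v - 2)*(v^2 + 4*v + 4) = (v - 2)*(v + 2)*(v + 2)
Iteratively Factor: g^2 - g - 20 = (g - 5)*(g + 4)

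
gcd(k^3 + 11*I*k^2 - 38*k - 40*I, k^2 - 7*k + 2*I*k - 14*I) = k + 2*I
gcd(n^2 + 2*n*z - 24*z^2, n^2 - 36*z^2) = n + 6*z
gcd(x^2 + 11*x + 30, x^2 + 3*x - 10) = x + 5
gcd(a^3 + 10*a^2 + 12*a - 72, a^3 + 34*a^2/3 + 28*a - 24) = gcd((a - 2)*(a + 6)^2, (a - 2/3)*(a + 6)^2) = a^2 + 12*a + 36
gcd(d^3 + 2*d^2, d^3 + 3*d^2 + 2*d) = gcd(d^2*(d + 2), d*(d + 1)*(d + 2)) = d^2 + 2*d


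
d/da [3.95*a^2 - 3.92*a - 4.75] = 7.9*a - 3.92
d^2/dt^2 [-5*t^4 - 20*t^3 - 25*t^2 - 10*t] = -60*t^2 - 120*t - 50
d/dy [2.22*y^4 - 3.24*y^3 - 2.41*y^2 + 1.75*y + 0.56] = 8.88*y^3 - 9.72*y^2 - 4.82*y + 1.75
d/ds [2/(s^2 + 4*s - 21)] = 4*(-s - 2)/(s^2 + 4*s - 21)^2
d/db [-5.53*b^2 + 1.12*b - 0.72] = 1.12 - 11.06*b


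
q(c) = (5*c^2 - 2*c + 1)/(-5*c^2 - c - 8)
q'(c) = (10*c - 2)/(-5*c^2 - c - 8) + (10*c + 1)*(5*c^2 - 2*c + 1)/(-5*c^2 - c - 8)^2 = (-15*c^2 - 70*c + 17)/(25*c^4 + 10*c^3 + 81*c^2 + 16*c + 64)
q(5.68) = -0.86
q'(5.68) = -0.03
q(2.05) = -0.58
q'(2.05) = -0.20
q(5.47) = -0.86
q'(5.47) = -0.03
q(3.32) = -0.74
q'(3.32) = -0.09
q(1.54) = -0.46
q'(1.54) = -0.28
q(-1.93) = -0.95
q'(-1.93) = 0.16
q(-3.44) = -1.05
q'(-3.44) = 0.02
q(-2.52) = -1.02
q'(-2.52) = 0.07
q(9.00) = -0.92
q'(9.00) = -0.01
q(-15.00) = -1.03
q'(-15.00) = 0.00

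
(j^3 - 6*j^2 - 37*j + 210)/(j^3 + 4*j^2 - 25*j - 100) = (j^2 - j - 42)/(j^2 + 9*j + 20)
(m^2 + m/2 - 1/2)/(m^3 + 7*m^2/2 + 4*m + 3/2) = (2*m - 1)/(2*m^2 + 5*m + 3)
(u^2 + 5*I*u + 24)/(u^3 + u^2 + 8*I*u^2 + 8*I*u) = (u - 3*I)/(u*(u + 1))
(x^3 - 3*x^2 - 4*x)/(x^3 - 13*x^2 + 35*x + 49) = x*(x - 4)/(x^2 - 14*x + 49)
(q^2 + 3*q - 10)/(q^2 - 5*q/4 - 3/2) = 4*(q + 5)/(4*q + 3)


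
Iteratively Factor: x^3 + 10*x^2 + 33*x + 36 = (x + 4)*(x^2 + 6*x + 9) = (x + 3)*(x + 4)*(x + 3)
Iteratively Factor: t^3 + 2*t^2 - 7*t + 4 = (t + 4)*(t^2 - 2*t + 1) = (t - 1)*(t + 4)*(t - 1)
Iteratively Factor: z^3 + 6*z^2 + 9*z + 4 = (z + 4)*(z^2 + 2*z + 1) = (z + 1)*(z + 4)*(z + 1)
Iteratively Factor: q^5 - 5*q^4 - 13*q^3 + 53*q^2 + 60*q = (q - 4)*(q^4 - q^3 - 17*q^2 - 15*q) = q*(q - 4)*(q^3 - q^2 - 17*q - 15) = q*(q - 4)*(q + 1)*(q^2 - 2*q - 15) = q*(q - 4)*(q + 1)*(q + 3)*(q - 5)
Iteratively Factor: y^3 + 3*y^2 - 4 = (y - 1)*(y^2 + 4*y + 4) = (y - 1)*(y + 2)*(y + 2)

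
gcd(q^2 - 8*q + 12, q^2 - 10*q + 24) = q - 6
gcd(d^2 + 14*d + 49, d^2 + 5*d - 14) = d + 7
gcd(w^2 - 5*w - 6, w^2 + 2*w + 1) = w + 1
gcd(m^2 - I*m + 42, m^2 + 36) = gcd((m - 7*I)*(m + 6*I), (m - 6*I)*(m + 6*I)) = m + 6*I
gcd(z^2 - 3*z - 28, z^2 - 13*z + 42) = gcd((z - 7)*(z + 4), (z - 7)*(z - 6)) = z - 7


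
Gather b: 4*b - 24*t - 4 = 4*b - 24*t - 4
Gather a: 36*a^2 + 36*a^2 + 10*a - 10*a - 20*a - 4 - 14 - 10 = 72*a^2 - 20*a - 28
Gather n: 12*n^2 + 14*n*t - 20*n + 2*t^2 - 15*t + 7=12*n^2 + n*(14*t - 20) + 2*t^2 - 15*t + 7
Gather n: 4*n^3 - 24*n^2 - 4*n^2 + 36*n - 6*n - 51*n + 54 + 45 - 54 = 4*n^3 - 28*n^2 - 21*n + 45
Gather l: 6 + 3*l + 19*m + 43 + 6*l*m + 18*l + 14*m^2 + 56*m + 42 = l*(6*m + 21) + 14*m^2 + 75*m + 91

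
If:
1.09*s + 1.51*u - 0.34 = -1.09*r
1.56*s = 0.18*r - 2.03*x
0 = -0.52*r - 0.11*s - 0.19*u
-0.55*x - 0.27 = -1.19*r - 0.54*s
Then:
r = -0.08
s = 0.38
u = 0.01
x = -0.30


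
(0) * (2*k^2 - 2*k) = 0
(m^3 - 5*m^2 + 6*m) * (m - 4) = m^4 - 9*m^3 + 26*m^2 - 24*m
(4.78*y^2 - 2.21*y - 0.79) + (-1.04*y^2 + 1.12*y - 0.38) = 3.74*y^2 - 1.09*y - 1.17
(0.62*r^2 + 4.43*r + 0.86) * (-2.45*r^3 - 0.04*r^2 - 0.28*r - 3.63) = -1.519*r^5 - 10.8783*r^4 - 2.4578*r^3 - 3.5254*r^2 - 16.3217*r - 3.1218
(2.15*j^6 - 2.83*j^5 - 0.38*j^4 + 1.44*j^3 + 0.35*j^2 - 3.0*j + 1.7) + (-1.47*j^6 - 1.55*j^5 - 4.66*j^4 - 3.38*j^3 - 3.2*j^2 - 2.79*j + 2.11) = 0.68*j^6 - 4.38*j^5 - 5.04*j^4 - 1.94*j^3 - 2.85*j^2 - 5.79*j + 3.81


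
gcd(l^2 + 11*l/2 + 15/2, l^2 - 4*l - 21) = l + 3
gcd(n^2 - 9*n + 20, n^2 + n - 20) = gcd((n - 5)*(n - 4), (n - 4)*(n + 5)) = n - 4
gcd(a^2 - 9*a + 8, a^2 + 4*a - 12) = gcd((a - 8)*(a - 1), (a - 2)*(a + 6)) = 1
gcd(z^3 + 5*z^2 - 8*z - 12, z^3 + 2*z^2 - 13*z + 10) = z - 2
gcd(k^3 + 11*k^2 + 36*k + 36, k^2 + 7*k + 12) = k + 3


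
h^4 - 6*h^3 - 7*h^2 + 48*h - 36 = (h - 6)*(h - 2)*(h - 1)*(h + 3)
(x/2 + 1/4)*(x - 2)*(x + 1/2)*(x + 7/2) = x^4/2 + 5*x^3/4 - 21*x^2/8 - 53*x/16 - 7/8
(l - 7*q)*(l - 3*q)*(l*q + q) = l^3*q - 10*l^2*q^2 + l^2*q + 21*l*q^3 - 10*l*q^2 + 21*q^3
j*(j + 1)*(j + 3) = j^3 + 4*j^2 + 3*j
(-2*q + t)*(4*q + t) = -8*q^2 + 2*q*t + t^2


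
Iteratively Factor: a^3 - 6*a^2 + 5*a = (a - 1)*(a^2 - 5*a) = a*(a - 1)*(a - 5)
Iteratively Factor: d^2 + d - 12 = (d - 3)*(d + 4)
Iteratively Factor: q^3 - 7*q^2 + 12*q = (q)*(q^2 - 7*q + 12) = q*(q - 3)*(q - 4)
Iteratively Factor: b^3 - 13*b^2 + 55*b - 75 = (b - 3)*(b^2 - 10*b + 25) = (b - 5)*(b - 3)*(b - 5)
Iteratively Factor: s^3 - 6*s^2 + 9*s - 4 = (s - 1)*(s^2 - 5*s + 4) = (s - 1)^2*(s - 4)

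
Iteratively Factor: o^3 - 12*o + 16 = (o + 4)*(o^2 - 4*o + 4) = (o - 2)*(o + 4)*(o - 2)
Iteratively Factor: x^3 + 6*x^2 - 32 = (x + 4)*(x^2 + 2*x - 8) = (x - 2)*(x + 4)*(x + 4)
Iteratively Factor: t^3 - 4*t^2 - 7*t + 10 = (t - 1)*(t^2 - 3*t - 10) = (t - 1)*(t + 2)*(t - 5)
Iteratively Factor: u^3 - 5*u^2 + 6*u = (u)*(u^2 - 5*u + 6) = u*(u - 3)*(u - 2)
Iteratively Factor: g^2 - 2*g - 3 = (g + 1)*(g - 3)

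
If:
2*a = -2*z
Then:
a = -z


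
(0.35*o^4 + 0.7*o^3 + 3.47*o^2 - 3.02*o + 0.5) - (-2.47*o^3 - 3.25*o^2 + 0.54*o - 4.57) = 0.35*o^4 + 3.17*o^3 + 6.72*o^2 - 3.56*o + 5.07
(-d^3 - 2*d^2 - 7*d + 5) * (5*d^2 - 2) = -5*d^5 - 10*d^4 - 33*d^3 + 29*d^2 + 14*d - 10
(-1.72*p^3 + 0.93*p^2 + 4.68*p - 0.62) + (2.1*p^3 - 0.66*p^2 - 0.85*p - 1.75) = 0.38*p^3 + 0.27*p^2 + 3.83*p - 2.37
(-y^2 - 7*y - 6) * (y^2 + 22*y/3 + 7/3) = -y^4 - 43*y^3/3 - 179*y^2/3 - 181*y/3 - 14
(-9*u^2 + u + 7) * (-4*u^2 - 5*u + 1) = 36*u^4 + 41*u^3 - 42*u^2 - 34*u + 7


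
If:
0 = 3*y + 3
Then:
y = -1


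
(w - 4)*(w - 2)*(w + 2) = w^3 - 4*w^2 - 4*w + 16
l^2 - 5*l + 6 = (l - 3)*(l - 2)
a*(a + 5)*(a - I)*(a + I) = a^4 + 5*a^3 + a^2 + 5*a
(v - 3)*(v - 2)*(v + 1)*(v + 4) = v^4 - 15*v^2 + 10*v + 24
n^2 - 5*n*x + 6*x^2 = (n - 3*x)*(n - 2*x)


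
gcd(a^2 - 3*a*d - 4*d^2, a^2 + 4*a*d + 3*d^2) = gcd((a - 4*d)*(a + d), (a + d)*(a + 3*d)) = a + d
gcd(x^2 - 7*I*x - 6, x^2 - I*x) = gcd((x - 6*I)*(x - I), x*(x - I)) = x - I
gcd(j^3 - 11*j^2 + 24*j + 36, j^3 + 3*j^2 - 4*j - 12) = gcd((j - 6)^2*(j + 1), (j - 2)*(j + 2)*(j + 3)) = 1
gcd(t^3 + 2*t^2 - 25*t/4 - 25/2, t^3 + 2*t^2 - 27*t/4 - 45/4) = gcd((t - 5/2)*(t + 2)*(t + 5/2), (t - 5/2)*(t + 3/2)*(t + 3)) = t - 5/2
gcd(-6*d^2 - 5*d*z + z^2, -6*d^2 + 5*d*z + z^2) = 1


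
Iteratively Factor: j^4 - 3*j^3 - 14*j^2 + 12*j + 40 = (j + 2)*(j^3 - 5*j^2 - 4*j + 20) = (j - 5)*(j + 2)*(j^2 - 4) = (j - 5)*(j - 2)*(j + 2)*(j + 2)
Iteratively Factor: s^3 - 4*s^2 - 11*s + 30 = (s - 5)*(s^2 + s - 6) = (s - 5)*(s + 3)*(s - 2)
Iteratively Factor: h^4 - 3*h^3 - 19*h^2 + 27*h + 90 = (h + 2)*(h^3 - 5*h^2 - 9*h + 45) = (h + 2)*(h + 3)*(h^2 - 8*h + 15) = (h - 5)*(h + 2)*(h + 3)*(h - 3)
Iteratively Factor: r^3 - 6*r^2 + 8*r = (r - 4)*(r^2 - 2*r) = (r - 4)*(r - 2)*(r)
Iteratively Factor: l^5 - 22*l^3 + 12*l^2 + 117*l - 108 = (l + 4)*(l^4 - 4*l^3 - 6*l^2 + 36*l - 27) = (l - 1)*(l + 4)*(l^3 - 3*l^2 - 9*l + 27) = (l - 1)*(l + 3)*(l + 4)*(l^2 - 6*l + 9) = (l - 3)*(l - 1)*(l + 3)*(l + 4)*(l - 3)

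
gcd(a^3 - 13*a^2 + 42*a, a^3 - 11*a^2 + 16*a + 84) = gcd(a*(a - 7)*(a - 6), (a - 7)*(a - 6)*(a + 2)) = a^2 - 13*a + 42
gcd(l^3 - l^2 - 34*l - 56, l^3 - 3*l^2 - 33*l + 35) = l - 7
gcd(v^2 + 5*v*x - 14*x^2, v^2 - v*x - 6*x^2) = 1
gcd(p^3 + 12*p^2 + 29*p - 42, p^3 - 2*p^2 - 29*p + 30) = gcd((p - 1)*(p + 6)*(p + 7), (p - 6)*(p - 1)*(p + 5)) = p - 1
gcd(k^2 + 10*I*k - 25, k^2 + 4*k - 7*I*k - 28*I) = 1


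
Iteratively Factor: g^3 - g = (g + 1)*(g^2 - g) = (g - 1)*(g + 1)*(g)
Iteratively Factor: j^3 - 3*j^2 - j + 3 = (j + 1)*(j^2 - 4*j + 3) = (j - 3)*(j + 1)*(j - 1)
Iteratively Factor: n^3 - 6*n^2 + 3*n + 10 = (n - 2)*(n^2 - 4*n - 5) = (n - 5)*(n - 2)*(n + 1)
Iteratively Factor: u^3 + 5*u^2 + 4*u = (u)*(u^2 + 5*u + 4) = u*(u + 1)*(u + 4)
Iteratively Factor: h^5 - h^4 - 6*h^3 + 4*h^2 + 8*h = (h - 2)*(h^4 + h^3 - 4*h^2 - 4*h) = (h - 2)*(h + 1)*(h^3 - 4*h) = h*(h - 2)*(h + 1)*(h^2 - 4) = h*(h - 2)*(h + 1)*(h + 2)*(h - 2)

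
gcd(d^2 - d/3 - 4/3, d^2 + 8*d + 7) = d + 1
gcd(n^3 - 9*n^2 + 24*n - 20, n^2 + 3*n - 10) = n - 2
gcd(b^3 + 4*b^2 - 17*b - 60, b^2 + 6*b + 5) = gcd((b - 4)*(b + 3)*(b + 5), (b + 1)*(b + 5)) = b + 5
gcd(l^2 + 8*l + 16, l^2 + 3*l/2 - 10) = l + 4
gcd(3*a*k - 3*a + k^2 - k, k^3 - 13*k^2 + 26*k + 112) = 1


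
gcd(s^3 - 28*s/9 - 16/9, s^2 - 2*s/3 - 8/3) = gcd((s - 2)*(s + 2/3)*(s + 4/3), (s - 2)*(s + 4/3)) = s^2 - 2*s/3 - 8/3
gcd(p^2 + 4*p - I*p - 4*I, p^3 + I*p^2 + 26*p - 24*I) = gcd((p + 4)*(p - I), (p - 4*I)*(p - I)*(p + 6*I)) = p - I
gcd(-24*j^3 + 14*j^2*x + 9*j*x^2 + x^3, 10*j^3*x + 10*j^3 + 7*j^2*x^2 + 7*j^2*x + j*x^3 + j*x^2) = 1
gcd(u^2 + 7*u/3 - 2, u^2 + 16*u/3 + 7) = u + 3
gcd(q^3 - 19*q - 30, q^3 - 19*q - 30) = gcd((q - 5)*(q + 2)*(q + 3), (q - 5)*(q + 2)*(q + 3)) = q^3 - 19*q - 30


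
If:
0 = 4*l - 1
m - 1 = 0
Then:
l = 1/4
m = 1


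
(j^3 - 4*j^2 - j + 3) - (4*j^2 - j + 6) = j^3 - 8*j^2 - 3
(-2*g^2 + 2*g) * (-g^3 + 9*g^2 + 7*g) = 2*g^5 - 20*g^4 + 4*g^3 + 14*g^2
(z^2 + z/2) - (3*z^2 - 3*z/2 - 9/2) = -2*z^2 + 2*z + 9/2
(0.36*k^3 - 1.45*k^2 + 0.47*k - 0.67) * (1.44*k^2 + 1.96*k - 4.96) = 0.5184*k^5 - 1.3824*k^4 - 3.9508*k^3 + 7.1484*k^2 - 3.6444*k + 3.3232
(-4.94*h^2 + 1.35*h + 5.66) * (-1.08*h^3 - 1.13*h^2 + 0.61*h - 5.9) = 5.3352*h^5 + 4.1242*h^4 - 10.6517*h^3 + 23.5737*h^2 - 4.5124*h - 33.394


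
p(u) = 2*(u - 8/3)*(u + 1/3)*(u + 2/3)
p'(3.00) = 29.11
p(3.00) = 8.15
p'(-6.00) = 251.11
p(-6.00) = -523.85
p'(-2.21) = 39.15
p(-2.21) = -28.25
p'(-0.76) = 3.64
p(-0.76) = -0.27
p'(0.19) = -5.94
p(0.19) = -2.22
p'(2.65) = 19.58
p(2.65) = -0.33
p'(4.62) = 92.38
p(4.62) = 102.30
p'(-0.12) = -4.00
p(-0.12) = -0.65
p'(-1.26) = 13.04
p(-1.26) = -4.32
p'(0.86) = -6.18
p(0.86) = -6.58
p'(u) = 2*(u - 8/3)*(u + 1/3) + 2*(u - 8/3)*(u + 2/3) + 2*(u + 1/3)*(u + 2/3) = 6*u^2 - 20*u/3 - 44/9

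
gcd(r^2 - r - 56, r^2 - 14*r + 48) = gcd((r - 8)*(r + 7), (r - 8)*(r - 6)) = r - 8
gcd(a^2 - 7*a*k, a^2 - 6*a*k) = a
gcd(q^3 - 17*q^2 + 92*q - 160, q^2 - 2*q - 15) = q - 5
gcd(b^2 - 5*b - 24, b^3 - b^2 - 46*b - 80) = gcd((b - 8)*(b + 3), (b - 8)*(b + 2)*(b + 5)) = b - 8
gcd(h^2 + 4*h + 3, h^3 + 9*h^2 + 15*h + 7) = h + 1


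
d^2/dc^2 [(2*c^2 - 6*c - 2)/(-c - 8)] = -348/(c^3 + 24*c^2 + 192*c + 512)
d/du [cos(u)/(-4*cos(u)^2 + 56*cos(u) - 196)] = -(cos(u) + 7)*sin(u)/(4*(cos(u) - 7)^3)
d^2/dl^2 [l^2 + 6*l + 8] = 2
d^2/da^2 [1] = 0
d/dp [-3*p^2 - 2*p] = -6*p - 2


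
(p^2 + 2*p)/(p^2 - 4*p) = (p + 2)/(p - 4)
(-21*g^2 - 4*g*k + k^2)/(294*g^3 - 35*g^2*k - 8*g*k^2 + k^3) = (-3*g - k)/(42*g^2 + g*k - k^2)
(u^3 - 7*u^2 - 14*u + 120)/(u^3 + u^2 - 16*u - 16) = (u^2 - 11*u + 30)/(u^2 - 3*u - 4)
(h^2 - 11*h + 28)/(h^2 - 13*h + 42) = (h - 4)/(h - 6)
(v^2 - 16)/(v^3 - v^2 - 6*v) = (16 - v^2)/(v*(-v^2 + v + 6))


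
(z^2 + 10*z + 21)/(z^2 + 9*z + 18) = (z + 7)/(z + 6)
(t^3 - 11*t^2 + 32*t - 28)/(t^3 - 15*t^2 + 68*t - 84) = (t - 2)/(t - 6)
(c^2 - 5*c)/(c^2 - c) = (c - 5)/(c - 1)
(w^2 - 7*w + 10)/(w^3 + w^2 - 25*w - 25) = (w - 2)/(w^2 + 6*w + 5)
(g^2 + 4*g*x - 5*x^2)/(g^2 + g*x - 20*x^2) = (-g + x)/(-g + 4*x)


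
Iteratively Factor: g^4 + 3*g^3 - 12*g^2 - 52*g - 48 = (g + 2)*(g^3 + g^2 - 14*g - 24) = (g - 4)*(g + 2)*(g^2 + 5*g + 6) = (g - 4)*(g + 2)*(g + 3)*(g + 2)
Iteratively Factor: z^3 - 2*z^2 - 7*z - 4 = (z - 4)*(z^2 + 2*z + 1) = (z - 4)*(z + 1)*(z + 1)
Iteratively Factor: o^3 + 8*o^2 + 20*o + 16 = (o + 2)*(o^2 + 6*o + 8) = (o + 2)^2*(o + 4)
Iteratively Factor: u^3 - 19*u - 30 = (u + 2)*(u^2 - 2*u - 15) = (u + 2)*(u + 3)*(u - 5)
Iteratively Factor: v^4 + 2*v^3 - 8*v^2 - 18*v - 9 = (v + 1)*(v^3 + v^2 - 9*v - 9) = (v - 3)*(v + 1)*(v^2 + 4*v + 3) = (v - 3)*(v + 1)^2*(v + 3)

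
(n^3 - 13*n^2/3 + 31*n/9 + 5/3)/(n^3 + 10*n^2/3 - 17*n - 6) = (n - 5/3)/(n + 6)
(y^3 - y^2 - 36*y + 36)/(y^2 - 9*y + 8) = (y^2 - 36)/(y - 8)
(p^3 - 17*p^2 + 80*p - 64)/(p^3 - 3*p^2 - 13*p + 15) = (p^2 - 16*p + 64)/(p^2 - 2*p - 15)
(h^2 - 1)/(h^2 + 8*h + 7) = (h - 1)/(h + 7)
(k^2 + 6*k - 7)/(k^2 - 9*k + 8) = (k + 7)/(k - 8)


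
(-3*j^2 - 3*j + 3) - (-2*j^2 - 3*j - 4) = 7 - j^2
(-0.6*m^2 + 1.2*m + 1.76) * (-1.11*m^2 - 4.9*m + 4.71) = 0.666*m^4 + 1.608*m^3 - 10.6596*m^2 - 2.972*m + 8.2896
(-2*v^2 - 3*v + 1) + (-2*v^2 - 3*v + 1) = -4*v^2 - 6*v + 2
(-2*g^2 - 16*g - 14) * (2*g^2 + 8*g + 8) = -4*g^4 - 48*g^3 - 172*g^2 - 240*g - 112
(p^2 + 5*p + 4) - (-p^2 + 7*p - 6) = 2*p^2 - 2*p + 10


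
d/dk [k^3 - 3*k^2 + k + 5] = 3*k^2 - 6*k + 1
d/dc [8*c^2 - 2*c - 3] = 16*c - 2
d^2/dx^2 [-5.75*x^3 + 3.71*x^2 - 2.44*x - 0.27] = 7.42 - 34.5*x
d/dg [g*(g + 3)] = 2*g + 3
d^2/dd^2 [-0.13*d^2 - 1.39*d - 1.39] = -0.260000000000000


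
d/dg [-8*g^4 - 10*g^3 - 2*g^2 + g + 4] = -32*g^3 - 30*g^2 - 4*g + 1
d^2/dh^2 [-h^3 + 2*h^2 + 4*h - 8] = 4 - 6*h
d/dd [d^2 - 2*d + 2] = 2*d - 2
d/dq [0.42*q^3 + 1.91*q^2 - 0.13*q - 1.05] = 1.26*q^2 + 3.82*q - 0.13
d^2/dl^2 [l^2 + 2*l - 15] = 2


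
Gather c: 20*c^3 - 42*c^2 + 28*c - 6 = 20*c^3 - 42*c^2 + 28*c - 6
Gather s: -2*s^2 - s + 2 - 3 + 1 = -2*s^2 - s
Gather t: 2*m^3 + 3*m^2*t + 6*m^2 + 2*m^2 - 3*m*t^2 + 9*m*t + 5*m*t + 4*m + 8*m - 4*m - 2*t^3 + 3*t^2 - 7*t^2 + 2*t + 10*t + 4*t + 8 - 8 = 2*m^3 + 8*m^2 + 8*m - 2*t^3 + t^2*(-3*m - 4) + t*(3*m^2 + 14*m + 16)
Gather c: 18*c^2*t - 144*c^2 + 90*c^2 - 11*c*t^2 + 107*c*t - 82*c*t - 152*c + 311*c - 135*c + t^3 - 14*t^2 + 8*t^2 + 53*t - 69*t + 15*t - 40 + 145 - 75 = c^2*(18*t - 54) + c*(-11*t^2 + 25*t + 24) + t^3 - 6*t^2 - t + 30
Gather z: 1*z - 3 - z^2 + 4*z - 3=-z^2 + 5*z - 6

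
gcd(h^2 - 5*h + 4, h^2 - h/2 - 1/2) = h - 1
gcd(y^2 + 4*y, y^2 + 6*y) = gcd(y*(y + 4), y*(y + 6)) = y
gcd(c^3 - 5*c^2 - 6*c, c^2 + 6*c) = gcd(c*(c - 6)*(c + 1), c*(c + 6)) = c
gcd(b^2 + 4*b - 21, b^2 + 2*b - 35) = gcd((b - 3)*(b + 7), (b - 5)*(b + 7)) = b + 7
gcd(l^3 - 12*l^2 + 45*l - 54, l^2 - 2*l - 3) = l - 3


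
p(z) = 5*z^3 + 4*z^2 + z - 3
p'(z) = 15*z^2 + 8*z + 1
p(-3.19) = -127.79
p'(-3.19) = 128.12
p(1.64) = 31.45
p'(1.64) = 54.46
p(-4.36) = -345.73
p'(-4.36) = 251.26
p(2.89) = 153.99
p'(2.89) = 149.40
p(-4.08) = -280.08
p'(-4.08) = 218.06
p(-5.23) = -614.10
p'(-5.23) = 369.45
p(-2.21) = -39.64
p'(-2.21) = 56.58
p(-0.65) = -3.33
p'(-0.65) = 2.14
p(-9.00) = -3333.00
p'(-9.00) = 1144.00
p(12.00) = 9225.00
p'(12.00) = 2257.00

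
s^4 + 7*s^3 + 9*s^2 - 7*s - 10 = (s - 1)*(s + 1)*(s + 2)*(s + 5)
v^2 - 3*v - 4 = (v - 4)*(v + 1)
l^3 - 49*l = l*(l - 7)*(l + 7)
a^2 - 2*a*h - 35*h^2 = (a - 7*h)*(a + 5*h)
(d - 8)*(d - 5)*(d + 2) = d^3 - 11*d^2 + 14*d + 80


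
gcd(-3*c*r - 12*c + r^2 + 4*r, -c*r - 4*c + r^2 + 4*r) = r + 4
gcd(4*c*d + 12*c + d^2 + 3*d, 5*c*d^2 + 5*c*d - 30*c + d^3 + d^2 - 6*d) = d + 3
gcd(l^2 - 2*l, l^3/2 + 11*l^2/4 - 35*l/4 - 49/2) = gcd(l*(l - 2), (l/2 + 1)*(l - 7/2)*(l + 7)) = 1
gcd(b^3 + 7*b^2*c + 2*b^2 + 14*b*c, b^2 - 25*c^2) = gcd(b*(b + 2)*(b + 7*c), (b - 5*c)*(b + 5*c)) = 1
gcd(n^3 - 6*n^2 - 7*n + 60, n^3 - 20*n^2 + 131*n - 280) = n - 5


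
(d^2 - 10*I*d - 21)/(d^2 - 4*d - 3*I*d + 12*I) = (d - 7*I)/(d - 4)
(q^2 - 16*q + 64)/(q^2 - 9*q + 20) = (q^2 - 16*q + 64)/(q^2 - 9*q + 20)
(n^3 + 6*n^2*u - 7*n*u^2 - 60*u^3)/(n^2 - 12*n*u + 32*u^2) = (n^3 + 6*n^2*u - 7*n*u^2 - 60*u^3)/(n^2 - 12*n*u + 32*u^2)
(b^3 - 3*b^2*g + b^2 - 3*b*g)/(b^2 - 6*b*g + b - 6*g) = b*(b - 3*g)/(b - 6*g)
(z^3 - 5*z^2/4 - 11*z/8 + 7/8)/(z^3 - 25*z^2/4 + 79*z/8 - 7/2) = (z + 1)/(z - 4)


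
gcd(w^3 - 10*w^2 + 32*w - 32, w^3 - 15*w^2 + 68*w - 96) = w - 4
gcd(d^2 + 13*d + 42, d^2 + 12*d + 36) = d + 6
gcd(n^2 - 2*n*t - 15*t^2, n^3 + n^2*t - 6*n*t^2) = n + 3*t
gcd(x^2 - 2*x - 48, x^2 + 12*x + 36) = x + 6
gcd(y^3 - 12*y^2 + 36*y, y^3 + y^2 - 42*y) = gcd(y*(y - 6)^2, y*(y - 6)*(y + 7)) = y^2 - 6*y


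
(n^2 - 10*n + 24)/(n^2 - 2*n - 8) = (n - 6)/(n + 2)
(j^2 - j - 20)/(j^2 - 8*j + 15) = (j + 4)/(j - 3)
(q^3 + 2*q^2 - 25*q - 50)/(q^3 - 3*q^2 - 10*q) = (q + 5)/q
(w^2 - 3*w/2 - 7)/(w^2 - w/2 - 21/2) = (w + 2)/(w + 3)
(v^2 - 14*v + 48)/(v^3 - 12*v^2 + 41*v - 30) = (v - 8)/(v^2 - 6*v + 5)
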